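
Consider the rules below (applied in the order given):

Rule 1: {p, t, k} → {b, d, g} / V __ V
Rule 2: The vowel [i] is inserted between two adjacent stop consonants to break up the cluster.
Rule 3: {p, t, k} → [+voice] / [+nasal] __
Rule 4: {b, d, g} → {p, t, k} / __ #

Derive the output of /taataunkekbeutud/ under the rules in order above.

taadaungekibeudut

Rule 1 (intervocalic voicing): /t/ is a voiceless stop between vowels /a/ and /a/, so it voices to [d]. /t/ is a voiceless stop between vowels /u/ and /u/, so it voices to [d]. /taataunkekbeutud/ → taadaunkekbeudud.
Rule 2 (stop-cluster i-epenthesis): /k/ and /b/ form a stop–stop cluster, so [i] is inserted between them. /taadaunkekbeudud/ → taadaunkekibeudud.
Rule 3 (post-nasal voicing): /k/ is a voiceless stop immediately after the nasal /n/, so it voices to [g]. /taadaunkekibeudud/ → taadaungekibeudud.
Rule 4 (final devoicing): /d/ is a voiced stop in word-final position, so it devoices to [t]. /taadaungekibeudud/ → taadaungekibeudut.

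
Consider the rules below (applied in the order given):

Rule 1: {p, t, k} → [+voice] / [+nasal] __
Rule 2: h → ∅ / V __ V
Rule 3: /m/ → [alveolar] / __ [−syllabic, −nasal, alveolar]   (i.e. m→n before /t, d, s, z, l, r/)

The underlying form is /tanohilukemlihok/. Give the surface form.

Rule 1 (post-nasal voicing): no segment meets the environment; /tanohilukemlihok/ is unchanged.
Rule 2 (intervocalic h-deletion): /h/ occurs between vowels /o/ and /i/, so it deletes. /h/ occurs between vowels /i/ and /o/, so it deletes. /tanohilukemlihok/ → tanoilukemliok.
Rule 3 (nasal place assimilation): /m/ precedes the alveolar consonant /l/, so it assimilates in place to [n]. /tanoilukemliok/ → tanoilukenliok.

tanoilukenliok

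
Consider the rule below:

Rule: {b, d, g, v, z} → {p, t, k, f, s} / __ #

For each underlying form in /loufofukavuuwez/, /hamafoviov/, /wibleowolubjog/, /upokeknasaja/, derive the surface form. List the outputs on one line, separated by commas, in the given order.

/loufofukavuuwez/: /z/ is a voiced obstruent in word-final position, so it devoices to [s]. → [loufofukavuuwes].
/hamafoviov/: /v/ is a voiced obstruent in word-final position, so it devoices to [f]. → [hamafoviof].
/wibleowolubjog/: /g/ is a voiced obstruent in word-final position, so it devoices to [k]. → [wibleowolubjok].
/upokeknasaja/: the rule's environment is not met; surfaces unchanged as [upokeknasaja].

loufofukavuuwes, hamafoviof, wibleowolubjok, upokeknasaja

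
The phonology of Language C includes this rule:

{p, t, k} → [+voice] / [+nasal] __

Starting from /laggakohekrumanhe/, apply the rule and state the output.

No segment of /laggakohekrumanhe/ meets the structural description of the rule, so the form surfaces unchanged.

laggakohekrumanhe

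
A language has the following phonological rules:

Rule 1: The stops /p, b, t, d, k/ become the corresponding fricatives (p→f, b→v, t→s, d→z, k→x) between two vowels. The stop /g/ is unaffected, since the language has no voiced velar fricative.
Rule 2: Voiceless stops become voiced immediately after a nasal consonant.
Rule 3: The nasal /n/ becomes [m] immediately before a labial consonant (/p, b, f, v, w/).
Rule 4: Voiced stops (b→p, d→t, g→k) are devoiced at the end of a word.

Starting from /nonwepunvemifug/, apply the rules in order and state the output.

nomwefumvemifuk

Rule 1 (intervocalic spirantization): /p/ is a stop between vowels /e/ and /u/, so it spirantizes to the fricative [f]. /nonwepunvemifug/ → nonwefunvemifug.
Rule 2 (post-nasal voicing): no segment meets the environment; /nonwefunvemifug/ is unchanged.
Rule 3 (nasal place assimilation): /n/ precedes the labial consonant /w/, so it assimilates in place to [m]. /n/ precedes the labial consonant /v/, so it assimilates in place to [m]. /nonwefunvemifug/ → nomwefumvemifug.
Rule 4 (final devoicing): /g/ is a voiced stop in word-final position, so it devoices to [k]. /nomwefumvemifug/ → nomwefumvemifuk.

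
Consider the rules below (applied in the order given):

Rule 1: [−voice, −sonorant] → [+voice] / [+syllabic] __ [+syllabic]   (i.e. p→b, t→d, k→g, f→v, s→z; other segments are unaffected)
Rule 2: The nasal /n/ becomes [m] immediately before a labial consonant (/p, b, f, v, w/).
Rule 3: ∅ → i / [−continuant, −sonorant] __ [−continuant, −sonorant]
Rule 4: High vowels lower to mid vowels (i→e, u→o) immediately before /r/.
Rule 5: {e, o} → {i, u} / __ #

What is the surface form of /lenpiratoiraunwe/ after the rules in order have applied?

Rule 1 (intervocalic voicing): /t/ is a voiceless obstruent between vowels /a/ and /o/, so it voices to [d]. /lenpiratoiraunwe/ → lenpiradoiraunwe.
Rule 2 (nasal place assimilation): /n/ precedes the labial consonant /p/, so it assimilates in place to [m]. /n/ precedes the labial consonant /w/, so it assimilates in place to [m]. /lenpiradoiraunwe/ → lempiradoiraumwe.
Rule 3 (stop-cluster i-epenthesis): no segment meets the environment; /lempiradoiraumwe/ is unchanged.
Rule 4 (pre-rhotic lowering): /i/ is a high vowel immediately before /r/, so it lowers to [e]. /i/ is a high vowel immediately before /r/, so it lowers to [e]. /lempiradoiraumwe/ → lemperadoeraumwe.
Rule 5 (final vowel raising): /e/ is a mid vowel in word-final position, so it raises to [i]. /lemperadoeraumwe/ → lemperadoeraumwi.

lemperadoeraumwi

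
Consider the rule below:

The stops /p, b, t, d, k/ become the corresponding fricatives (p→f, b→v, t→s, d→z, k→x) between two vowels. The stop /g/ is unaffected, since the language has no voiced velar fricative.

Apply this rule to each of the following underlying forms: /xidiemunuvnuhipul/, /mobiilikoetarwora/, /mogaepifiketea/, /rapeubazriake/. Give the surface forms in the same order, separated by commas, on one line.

xiziemunuvnuhiful, moviilixoesarwora, mogaefifixesea, rafeuvazriaxe

/xidiemunuvnuhipul/: /d/ is a stop between vowels /i/ and /i/, so it spirantizes to the fricative [z]. /p/ is a stop between vowels /i/ and /u/, so it spirantizes to the fricative [f]. → [xiziemunuvnuhiful].
/mobiilikoetarwora/: /b/ is a stop between vowels /o/ and /i/, so it spirantizes to the fricative [v]. /k/ is a stop between vowels /i/ and /o/, so it spirantizes to the fricative [x]. /t/ is a stop between vowels /e/ and /a/, so it spirantizes to the fricative [s]. → [moviilixoesarwora].
/mogaepifiketea/: /p/ is a stop between vowels /e/ and /i/, so it spirantizes to the fricative [f]. /k/ is a stop between vowels /i/ and /e/, so it spirantizes to the fricative [x]. /t/ is a stop between vowels /e/ and /e/, so it spirantizes to the fricative [s]. → [mogaefifixesea].
/rapeubazriake/: /p/ is a stop between vowels /a/ and /e/, so it spirantizes to the fricative [f]. /b/ is a stop between vowels /u/ and /a/, so it spirantizes to the fricative [v]. /k/ is a stop between vowels /a/ and /e/, so it spirantizes to the fricative [x]. → [rafeuvazriaxe].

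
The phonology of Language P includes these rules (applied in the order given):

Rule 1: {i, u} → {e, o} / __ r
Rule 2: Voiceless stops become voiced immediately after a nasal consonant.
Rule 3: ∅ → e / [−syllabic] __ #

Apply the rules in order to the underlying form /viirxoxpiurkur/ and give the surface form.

Rule 1 (pre-rhotic lowering): /i/ is a high vowel immediately before /r/, so it lowers to [e]. /u/ is a high vowel immediately before /r/, so it lowers to [o]. /u/ is a high vowel immediately before /r/, so it lowers to [o]. /viirxoxpiurkur/ → vierxoxpiorkor.
Rule 2 (post-nasal voicing): no segment meets the environment; /vierxoxpiorkor/ is unchanged.
Rule 3 (final e-epenthesis): the form ends in the consonant /r/, so [e] is inserted word-finally. /vierxoxpiorkor/ → vierxoxpiorkore.

vierxoxpiorkore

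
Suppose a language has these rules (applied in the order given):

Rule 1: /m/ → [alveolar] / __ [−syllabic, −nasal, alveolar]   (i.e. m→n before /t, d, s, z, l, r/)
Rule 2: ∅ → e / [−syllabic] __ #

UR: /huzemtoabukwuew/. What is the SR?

Rule 1 (nasal place assimilation): /m/ precedes the alveolar consonant /t/, so it assimilates in place to [n]. /huzemtoabukwuew/ → huzentoabukwuew.
Rule 2 (final e-epenthesis): the form ends in the consonant /w/, so [e] is inserted word-finally. /huzentoabukwuew/ → huzentoabukwuewe.

huzentoabukwuewe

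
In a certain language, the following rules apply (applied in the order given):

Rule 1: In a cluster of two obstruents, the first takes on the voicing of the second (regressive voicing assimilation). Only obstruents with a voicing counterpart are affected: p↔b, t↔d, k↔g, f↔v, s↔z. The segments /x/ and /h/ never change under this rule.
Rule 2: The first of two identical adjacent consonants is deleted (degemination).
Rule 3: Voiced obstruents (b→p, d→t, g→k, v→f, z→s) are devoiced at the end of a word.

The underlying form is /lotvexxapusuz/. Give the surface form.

lodvexapusus

Rule 1 (regressive voicing assimilation): /t/ precedes the voiced obstruent /v/, so it voices to [d] by assimilation. /lotvexxapusuz/ → lodvexxapusuz.
Rule 2 (degemination): /xx/ is a geminate; the first /x/ deletes. /lodvexxapusuz/ → lodvexapusuz.
Rule 3 (final devoicing): /z/ is a voiced obstruent in word-final position, so it devoices to [s]. /lodvexapusuz/ → lodvexapusus.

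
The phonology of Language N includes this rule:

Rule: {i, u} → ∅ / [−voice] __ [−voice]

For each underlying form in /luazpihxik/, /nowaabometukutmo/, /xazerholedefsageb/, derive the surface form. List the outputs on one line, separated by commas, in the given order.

/luazpihxik/: /i/ is a high vowel flanked by voiceless consonants /p/ and /h/, so it deletes. /i/ is a high vowel flanked by voiceless consonants /x/ and /k/, so it deletes. → [luazphxk].
/nowaabometukutmo/: /u/ is a high vowel flanked by voiceless consonants /t/ and /k/, so it deletes. /u/ is a high vowel flanked by voiceless consonants /k/ and /t/, so it deletes. → [nowaabometktmo].
/xazerholedefsageb/: the rule's environment is not met; surfaces unchanged as [xazerholedefsageb].

luazphxk, nowaabometktmo, xazerholedefsageb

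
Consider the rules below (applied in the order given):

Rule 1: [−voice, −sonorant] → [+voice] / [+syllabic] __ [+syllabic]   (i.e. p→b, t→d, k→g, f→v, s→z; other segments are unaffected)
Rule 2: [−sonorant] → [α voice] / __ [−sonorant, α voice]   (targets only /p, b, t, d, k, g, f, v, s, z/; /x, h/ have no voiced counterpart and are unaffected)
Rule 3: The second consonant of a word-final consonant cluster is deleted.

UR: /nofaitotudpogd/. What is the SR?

novaidodutpog

Rule 1 (intervocalic voicing): /f/ is a voiceless obstruent between vowels /o/ and /a/, so it voices to [v]. /t/ is a voiceless obstruent between vowels /i/ and /o/, so it voices to [d]. /t/ is a voiceless obstruent between vowels /o/ and /u/, so it voices to [d]. /nofaitotudpogd/ → novaidodudpogd.
Rule 2 (regressive voicing assimilation): /d/ precedes the voiceless obstruent /p/, so it devoices to [t] by assimilation. /novaidodudpogd/ → novaidodutpogd.
Rule 3 (final cluster simplification): /d/ is the second consonant of a word-final cluster /gd/, so it deletes. /novaidodutpogd/ → novaidodutpog.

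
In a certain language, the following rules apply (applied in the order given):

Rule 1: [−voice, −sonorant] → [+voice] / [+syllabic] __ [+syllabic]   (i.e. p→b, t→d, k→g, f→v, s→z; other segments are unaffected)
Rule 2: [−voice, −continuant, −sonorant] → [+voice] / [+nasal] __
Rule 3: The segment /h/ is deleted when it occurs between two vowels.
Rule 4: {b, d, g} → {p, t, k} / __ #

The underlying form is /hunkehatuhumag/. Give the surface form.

hungeaduumak

Rule 1 (intervocalic voicing): /t/ is a voiceless obstruent between vowels /a/ and /u/, so it voices to [d]. /hunkehatuhumag/ → hunkehaduhumag.
Rule 2 (post-nasal voicing): /k/ is a voiceless stop immediately after the nasal /n/, so it voices to [g]. /hunkehaduhumag/ → hungehaduhumag.
Rule 3 (intervocalic h-deletion): /h/ occurs between vowels /e/ and /a/, so it deletes. /h/ occurs between vowels /u/ and /u/, so it deletes. /hungehaduhumag/ → hungeaduumag.
Rule 4 (final devoicing): /g/ is a voiced stop in word-final position, so it devoices to [k]. /hungeaduumag/ → hungeaduumak.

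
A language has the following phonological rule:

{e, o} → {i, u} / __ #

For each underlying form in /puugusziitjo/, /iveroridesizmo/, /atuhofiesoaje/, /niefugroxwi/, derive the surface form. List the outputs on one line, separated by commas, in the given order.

/puugusziitjo/: /o/ is a mid vowel in word-final position, so it raises to [u]. → [puugusziitju].
/iveroridesizmo/: /o/ is a mid vowel in word-final position, so it raises to [u]. → [iveroridesizmu].
/atuhofiesoaje/: /e/ is a mid vowel in word-final position, so it raises to [i]. → [atuhofiesoaji].
/niefugroxwi/: the rule's environment is not met; surfaces unchanged as [niefugroxwi].

puugusziitju, iveroridesizmu, atuhofiesoaji, niefugroxwi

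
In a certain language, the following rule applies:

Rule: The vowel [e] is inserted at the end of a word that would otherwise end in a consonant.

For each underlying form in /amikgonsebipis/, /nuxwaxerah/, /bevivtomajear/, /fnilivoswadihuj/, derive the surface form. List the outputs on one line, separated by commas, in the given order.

amikgonsebipise, nuxwaxerahe, bevivtomajeare, fnilivoswadihuje

/amikgonsebipis/: the form ends in the consonant /s/, so [e] is inserted word-finally. → [amikgonsebipise].
/nuxwaxerah/: the form ends in the consonant /h/, so [e] is inserted word-finally. → [nuxwaxerahe].
/bevivtomajear/: the form ends in the consonant /r/, so [e] is inserted word-finally. → [bevivtomajeare].
/fnilivoswadihuj/: the form ends in the consonant /j/, so [e] is inserted word-finally. → [fnilivoswadihuje].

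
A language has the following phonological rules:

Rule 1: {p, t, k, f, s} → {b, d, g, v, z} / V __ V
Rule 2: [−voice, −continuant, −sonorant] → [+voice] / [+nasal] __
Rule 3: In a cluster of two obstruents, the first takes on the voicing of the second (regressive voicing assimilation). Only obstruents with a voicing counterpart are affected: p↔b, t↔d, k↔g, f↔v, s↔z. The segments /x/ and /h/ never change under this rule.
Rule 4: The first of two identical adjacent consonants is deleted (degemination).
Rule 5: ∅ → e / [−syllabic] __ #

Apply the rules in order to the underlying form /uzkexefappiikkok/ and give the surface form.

Rule 1 (intervocalic voicing): /f/ is a voiceless obstruent between vowels /e/ and /a/, so it voices to [v]. /uzkexefappiikkok/ → uzkexevappiikkok.
Rule 2 (post-nasal voicing): no segment meets the environment; /uzkexevappiikkok/ is unchanged.
Rule 3 (regressive voicing assimilation): /z/ precedes the voiceless obstruent /k/, so it devoices to [s] by assimilation. /uzkexevappiikkok/ → uskexevappiikkok.
Rule 4 (degemination): /pp/ is a geminate; the first /p/ deletes. /kk/ is a geminate; the first /k/ deletes. /uskexevappiikkok/ → uskexevapiikok.
Rule 5 (final e-epenthesis): the form ends in the consonant /k/, so [e] is inserted word-finally. /uskexevapiikok/ → uskexevapiikoke.

uskexevapiikoke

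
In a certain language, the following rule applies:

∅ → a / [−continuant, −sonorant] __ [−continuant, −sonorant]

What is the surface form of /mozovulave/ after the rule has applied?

mozovulave

No segment of /mozovulave/ meets the structural description of the rule, so the form surfaces unchanged.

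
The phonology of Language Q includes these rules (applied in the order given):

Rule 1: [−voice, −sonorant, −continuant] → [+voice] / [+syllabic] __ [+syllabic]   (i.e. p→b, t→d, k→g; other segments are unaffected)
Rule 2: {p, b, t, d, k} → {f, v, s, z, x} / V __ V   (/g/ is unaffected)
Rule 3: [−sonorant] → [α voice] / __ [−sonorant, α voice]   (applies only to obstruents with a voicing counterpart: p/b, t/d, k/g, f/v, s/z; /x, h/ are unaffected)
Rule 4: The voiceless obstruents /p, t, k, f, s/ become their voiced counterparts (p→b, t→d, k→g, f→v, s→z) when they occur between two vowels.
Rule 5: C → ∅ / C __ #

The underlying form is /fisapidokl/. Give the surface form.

Rule 1 (intervocalic voicing): /p/ is a voiceless stop between vowels /a/ and /i/, so it voices to [b]. /fisapidokl/ → fisabidokl.
Rule 2 (intervocalic spirantization): /b/ is a stop between vowels /a/ and /i/, so it spirantizes to the fricative [v]. /d/ is a stop between vowels /i/ and /o/, so it spirantizes to the fricative [z]. /fisabidokl/ → fisavizokl.
Rule 3 (regressive voicing assimilation): no segment meets the environment; /fisavizokl/ is unchanged.
Rule 4 (intervocalic voicing): /s/ is a voiceless obstruent between vowels /i/ and /a/, so it voices to [z]. /fisavizokl/ → fizavizokl.
Rule 5 (final cluster simplification): /l/ is the second consonant of a word-final cluster /kl/, so it deletes. /fizavizokl/ → fizavizok.

fizavizok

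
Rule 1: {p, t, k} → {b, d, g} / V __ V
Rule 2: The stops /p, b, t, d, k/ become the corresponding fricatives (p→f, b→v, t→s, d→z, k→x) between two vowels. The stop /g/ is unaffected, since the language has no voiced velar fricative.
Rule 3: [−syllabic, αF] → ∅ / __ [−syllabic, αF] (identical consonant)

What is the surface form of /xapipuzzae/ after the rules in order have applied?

xavivuzae

Rule 1 (intervocalic voicing): /p/ is a voiceless stop between vowels /a/ and /i/, so it voices to [b]. /p/ is a voiceless stop between vowels /i/ and /u/, so it voices to [b]. /xapipuzzae/ → xabibuzzae.
Rule 2 (intervocalic spirantization): /b/ is a stop between vowels /a/ and /i/, so it spirantizes to the fricative [v]. /b/ is a stop between vowels /i/ and /u/, so it spirantizes to the fricative [v]. /xabibuzzae/ → xavivuzzae.
Rule 3 (degemination): /zz/ is a geminate; the first /z/ deletes. /xavivuzzae/ → xavivuzae.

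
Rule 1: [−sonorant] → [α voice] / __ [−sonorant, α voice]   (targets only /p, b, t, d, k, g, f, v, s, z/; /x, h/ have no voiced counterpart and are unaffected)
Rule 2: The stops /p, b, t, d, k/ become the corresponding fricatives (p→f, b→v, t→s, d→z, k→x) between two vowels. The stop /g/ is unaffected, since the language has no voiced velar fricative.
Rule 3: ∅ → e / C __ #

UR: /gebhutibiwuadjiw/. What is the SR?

gephusiviwuadjiwe

Rule 1 (regressive voicing assimilation): /b/ precedes the voiceless obstruent /h/, so it devoices to [p] by assimilation. /gebhutibiwuadjiw/ → gephutibiwuadjiw.
Rule 2 (intervocalic spirantization): /t/ is a stop between vowels /u/ and /i/, so it spirantizes to the fricative [s]. /b/ is a stop between vowels /i/ and /i/, so it spirantizes to the fricative [v]. /gephutibiwuadjiw/ → gephusiviwuadjiw.
Rule 3 (final e-epenthesis): the form ends in the consonant /w/, so [e] is inserted word-finally. /gephusiviwuadjiw/ → gephusiviwuadjiwe.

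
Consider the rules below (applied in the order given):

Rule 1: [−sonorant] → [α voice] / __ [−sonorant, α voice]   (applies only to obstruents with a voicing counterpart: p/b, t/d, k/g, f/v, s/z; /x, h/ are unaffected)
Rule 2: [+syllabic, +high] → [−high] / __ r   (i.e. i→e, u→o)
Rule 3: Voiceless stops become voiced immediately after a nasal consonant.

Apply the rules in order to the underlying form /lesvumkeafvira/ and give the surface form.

Rule 1 (regressive voicing assimilation): /s/ precedes the voiced obstruent /v/, so it voices to [z] by assimilation. /f/ precedes the voiced obstruent /v/, so it voices to [v] by assimilation. /lesvumkeafvira/ → lezvumkeavvira.
Rule 2 (pre-rhotic lowering): /i/ is a high vowel immediately before /r/, so it lowers to [e]. /lezvumkeavvira/ → lezvumkeavvera.
Rule 3 (post-nasal voicing): /k/ is a voiceless stop immediately after the nasal /m/, so it voices to [g]. /lezvumkeavvera/ → lezvumgeavvera.

lezvumgeavvera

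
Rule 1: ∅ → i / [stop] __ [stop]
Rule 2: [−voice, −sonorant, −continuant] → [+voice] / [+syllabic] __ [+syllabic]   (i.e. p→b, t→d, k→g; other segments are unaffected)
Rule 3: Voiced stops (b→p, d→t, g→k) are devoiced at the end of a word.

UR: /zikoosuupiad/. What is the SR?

Rule 1 (stop-cluster i-epenthesis): no segment meets the environment; /zikoosuupiad/ is unchanged.
Rule 2 (intervocalic voicing): /k/ is a voiceless stop between vowels /i/ and /o/, so it voices to [g]. /p/ is a voiceless stop between vowels /u/ and /i/, so it voices to [b]. /zikoosuupiad/ → zigoosuubiad.
Rule 3 (final devoicing): /d/ is a voiced stop in word-final position, so it devoices to [t]. /zigoosuubiad/ → zigoosuubiat.

zigoosuubiat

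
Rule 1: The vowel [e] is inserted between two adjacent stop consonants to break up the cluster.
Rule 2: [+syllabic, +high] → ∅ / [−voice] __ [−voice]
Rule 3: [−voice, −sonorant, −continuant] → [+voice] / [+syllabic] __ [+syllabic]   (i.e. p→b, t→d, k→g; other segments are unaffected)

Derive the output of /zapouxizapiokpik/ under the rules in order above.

Rule 1 (stop-cluster e-epenthesis): /k/ and /p/ form a stop–stop cluster, so [e] is inserted between them. /zapouxizapiokpik/ → zapouxizapiokepik.
Rule 2 (high vowel syncope): /i/ is a high vowel flanked by voiceless consonants /p/ and /k/, so it deletes. /zapouxizapiokepik/ → zapouxizapiokepk.
Rule 3 (intervocalic voicing): /p/ is a voiceless stop between vowels /a/ and /o/, so it voices to [b]. /p/ is a voiceless stop between vowels /a/ and /i/, so it voices to [b]. /k/ is a voiceless stop between vowels /o/ and /e/, so it voices to [g]. /zapouxizapiokepk/ → zabouxizabiogepk.

zabouxizabiogepk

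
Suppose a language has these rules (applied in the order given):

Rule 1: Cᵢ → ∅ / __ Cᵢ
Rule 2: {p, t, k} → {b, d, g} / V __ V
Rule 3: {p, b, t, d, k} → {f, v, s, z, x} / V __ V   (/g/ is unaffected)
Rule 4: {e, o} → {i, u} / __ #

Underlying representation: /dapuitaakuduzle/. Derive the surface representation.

Rule 1 (degemination): no segment meets the environment; /dapuitaakuduzle/ is unchanged.
Rule 2 (intervocalic voicing): /p/ is a voiceless stop between vowels /a/ and /u/, so it voices to [b]. /t/ is a voiceless stop between vowels /i/ and /a/, so it voices to [d]. /k/ is a voiceless stop between vowels /a/ and /u/, so it voices to [g]. /dapuitaakuduzle/ → dabuidaaguduzle.
Rule 3 (intervocalic spirantization): /b/ is a stop between vowels /a/ and /u/, so it spirantizes to the fricative [v]. /d/ is a stop between vowels /i/ and /a/, so it spirantizes to the fricative [z]. /d/ is a stop between vowels /u/ and /u/, so it spirantizes to the fricative [z]. /dabuidaaguduzle/ → davuizaaguzuzle.
Rule 4 (final vowel raising): /e/ is a mid vowel in word-final position, so it raises to [i]. /davuizaaguzuzle/ → davuizaaguzuzli.

davuizaaguzuzli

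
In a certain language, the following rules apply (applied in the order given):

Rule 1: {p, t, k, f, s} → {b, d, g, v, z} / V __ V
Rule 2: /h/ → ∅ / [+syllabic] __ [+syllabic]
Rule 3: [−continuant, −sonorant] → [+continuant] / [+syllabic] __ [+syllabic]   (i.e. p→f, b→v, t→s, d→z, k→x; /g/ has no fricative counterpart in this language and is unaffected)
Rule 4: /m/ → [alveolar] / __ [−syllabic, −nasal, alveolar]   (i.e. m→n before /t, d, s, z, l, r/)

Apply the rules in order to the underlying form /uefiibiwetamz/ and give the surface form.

ueviiviwezanz

Rule 1 (intervocalic voicing): /f/ is a voiceless obstruent between vowels /e/ and /i/, so it voices to [v]. /t/ is a voiceless obstruent between vowels /e/ and /a/, so it voices to [d]. /uefiibiwetamz/ → ueviibiwedamz.
Rule 2 (intervocalic h-deletion): no segment meets the environment; /ueviibiwedamz/ is unchanged.
Rule 3 (intervocalic spirantization): /b/ is a stop between vowels /i/ and /i/, so it spirantizes to the fricative [v]. /d/ is a stop between vowels /e/ and /a/, so it spirantizes to the fricative [z]. /ueviibiwedamz/ → ueviiviwezamz.
Rule 4 (nasal place assimilation): /m/ precedes the alveolar consonant /z/, so it assimilates in place to [n]. /ueviiviwezamz/ → ueviiviwezanz.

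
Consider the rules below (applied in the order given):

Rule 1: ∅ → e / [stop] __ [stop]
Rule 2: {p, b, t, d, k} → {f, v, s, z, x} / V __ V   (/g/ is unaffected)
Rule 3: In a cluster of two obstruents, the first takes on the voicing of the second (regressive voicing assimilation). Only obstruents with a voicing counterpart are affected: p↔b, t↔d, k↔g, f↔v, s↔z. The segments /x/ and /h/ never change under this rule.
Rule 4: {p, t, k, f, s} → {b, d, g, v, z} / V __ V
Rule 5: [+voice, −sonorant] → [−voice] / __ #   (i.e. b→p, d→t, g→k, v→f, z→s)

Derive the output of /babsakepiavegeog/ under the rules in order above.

Rule 1 (stop-cluster e-epenthesis): no segment meets the environment; /babsakepiavegeog/ is unchanged.
Rule 2 (intervocalic spirantization): /k/ is a stop between vowels /a/ and /e/, so it spirantizes to the fricative [x]. /p/ is a stop between vowels /e/ and /i/, so it spirantizes to the fricative [f]. /babsakepiavegeog/ → babsaxefiavegeog.
Rule 3 (regressive voicing assimilation): /b/ precedes the voiceless obstruent /s/, so it devoices to [p] by assimilation. /babsaxefiavegeog/ → bapsaxefiavegeog.
Rule 4 (intervocalic voicing): /f/ is a voiceless obstruent between vowels /e/ and /i/, so it voices to [v]. /bapsaxefiavegeog/ → bapsaxeviavegeog.
Rule 5 (final devoicing): /g/ is a voiced obstruent in word-final position, so it devoices to [k]. /bapsaxeviavegeog/ → bapsaxeviavegeok.

bapsaxeviavegeok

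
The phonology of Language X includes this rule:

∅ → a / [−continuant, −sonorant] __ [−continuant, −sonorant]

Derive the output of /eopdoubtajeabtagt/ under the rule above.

/p/ and /d/ form a stop–stop cluster, so [a] is inserted between them.
/b/ and /t/ form a stop–stop cluster, so [a] is inserted between them.
/b/ and /t/ form a stop–stop cluster, so [a] is inserted between them.
/g/ and /t/ form a stop–stop cluster, so [a] is inserted between them.
Surface form: [eopadoubatajeabatagat].

eopadoubatajeabatagat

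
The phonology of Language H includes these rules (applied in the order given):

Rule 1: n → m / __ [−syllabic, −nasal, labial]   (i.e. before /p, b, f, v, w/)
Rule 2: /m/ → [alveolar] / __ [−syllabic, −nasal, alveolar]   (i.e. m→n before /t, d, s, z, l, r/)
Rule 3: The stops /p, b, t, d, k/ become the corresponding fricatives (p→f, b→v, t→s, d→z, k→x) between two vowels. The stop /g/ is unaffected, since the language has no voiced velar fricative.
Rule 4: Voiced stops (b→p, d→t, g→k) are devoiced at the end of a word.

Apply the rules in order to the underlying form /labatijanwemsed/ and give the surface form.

lavasijamwenset

Rule 1 (nasal place assimilation): /n/ precedes the labial consonant /w/, so it assimilates in place to [m]. /labatijanwemsed/ → labatijamwemsed.
Rule 2 (nasal place assimilation): /m/ precedes the alveolar consonant /s/, so it assimilates in place to [n]. /labatijamwemsed/ → labatijamwensed.
Rule 3 (intervocalic spirantization): /b/ is a stop between vowels /a/ and /a/, so it spirantizes to the fricative [v]. /t/ is a stop between vowels /a/ and /i/, so it spirantizes to the fricative [s]. /labatijamwensed/ → lavasijamwensed.
Rule 4 (final devoicing): /d/ is a voiced stop in word-final position, so it devoices to [t]. /lavasijamwensed/ → lavasijamwenset.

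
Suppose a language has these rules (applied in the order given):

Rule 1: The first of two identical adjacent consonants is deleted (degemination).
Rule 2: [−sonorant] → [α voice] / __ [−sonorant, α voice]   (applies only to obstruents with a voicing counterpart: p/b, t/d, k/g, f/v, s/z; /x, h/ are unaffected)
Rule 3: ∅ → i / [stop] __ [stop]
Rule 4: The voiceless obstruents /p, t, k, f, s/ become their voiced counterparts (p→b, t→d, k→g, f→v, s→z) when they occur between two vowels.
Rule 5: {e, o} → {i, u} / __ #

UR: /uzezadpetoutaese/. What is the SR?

uzezadibedoudaezi

Rule 1 (degemination): no segment meets the environment; /uzezadpetoutaese/ is unchanged.
Rule 2 (regressive voicing assimilation): /d/ precedes the voiceless obstruent /p/, so it devoices to [t] by assimilation. /uzezadpetoutaese/ → uzezatpetoutaese.
Rule 3 (stop-cluster i-epenthesis): /t/ and /p/ form a stop–stop cluster, so [i] is inserted between them. /uzezatpetoutaese/ → uzezatipetoutaese.
Rule 4 (intervocalic voicing): /t/ is a voiceless obstruent between vowels /a/ and /i/, so it voices to [d]. /p/ is a voiceless obstruent between vowels /i/ and /e/, so it voices to [b]. /t/ is a voiceless obstruent between vowels /e/ and /o/, so it voices to [d]. /t/ is a voiceless obstruent between vowels /u/ and /a/, so it voices to [d]. /s/ is a voiceless obstruent between vowels /e/ and /e/, so it voices to [z]. /uzezatipetoutaese/ → uzezadibedoudaeze.
Rule 5 (final vowel raising): /e/ is a mid vowel in word-final position, so it raises to [i]. /uzezadibedoudaeze/ → uzezadibedoudaezi.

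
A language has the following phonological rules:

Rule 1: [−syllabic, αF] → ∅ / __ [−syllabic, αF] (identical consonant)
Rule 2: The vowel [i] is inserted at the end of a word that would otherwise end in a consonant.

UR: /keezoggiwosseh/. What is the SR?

Rule 1 (degemination): /gg/ is a geminate; the first /g/ deletes. /ss/ is a geminate; the first /s/ deletes. /keezoggiwosseh/ → keezogiwoseh.
Rule 2 (final i-epenthesis): the form ends in the consonant /h/, so [i] is inserted word-finally. /keezogiwoseh/ → keezogiwosehi.

keezogiwosehi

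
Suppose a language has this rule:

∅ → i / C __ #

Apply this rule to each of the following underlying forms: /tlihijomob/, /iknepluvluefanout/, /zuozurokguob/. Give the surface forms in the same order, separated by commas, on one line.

tlihijomobi, iknepluvluefanouti, zuozurokguobi

/tlihijomob/: the form ends in the consonant /b/, so [i] is inserted word-finally. → [tlihijomobi].
/iknepluvluefanout/: the form ends in the consonant /t/, so [i] is inserted word-finally. → [iknepluvluefanouti].
/zuozurokguob/: the form ends in the consonant /b/, so [i] is inserted word-finally. → [zuozurokguobi].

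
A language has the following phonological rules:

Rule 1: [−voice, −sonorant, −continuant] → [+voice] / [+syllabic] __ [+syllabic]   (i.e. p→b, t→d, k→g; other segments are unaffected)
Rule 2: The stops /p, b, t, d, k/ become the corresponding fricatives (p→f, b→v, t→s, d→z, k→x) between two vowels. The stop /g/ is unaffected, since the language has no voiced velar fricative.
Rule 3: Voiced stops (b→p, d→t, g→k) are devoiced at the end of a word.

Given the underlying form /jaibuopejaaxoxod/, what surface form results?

Rule 1 (intervocalic voicing): /p/ is a voiceless stop between vowels /o/ and /e/, so it voices to [b]. /jaibuopejaaxoxod/ → jaibuobejaaxoxod.
Rule 2 (intervocalic spirantization): /b/ is a stop between vowels /i/ and /u/, so it spirantizes to the fricative [v]. /b/ is a stop between vowels /o/ and /e/, so it spirantizes to the fricative [v]. /jaibuobejaaxoxod/ → jaivuovejaaxoxod.
Rule 3 (final devoicing): /d/ is a voiced stop in word-final position, so it devoices to [t]. /jaivuovejaaxoxod/ → jaivuovejaaxoxot.

jaivuovejaaxoxot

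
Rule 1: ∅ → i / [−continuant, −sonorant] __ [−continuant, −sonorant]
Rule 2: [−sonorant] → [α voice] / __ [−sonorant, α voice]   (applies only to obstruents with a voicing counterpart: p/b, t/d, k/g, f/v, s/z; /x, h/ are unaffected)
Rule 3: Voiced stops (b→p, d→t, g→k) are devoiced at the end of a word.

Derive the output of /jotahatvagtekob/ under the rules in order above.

jotahadvagitekop

Rule 1 (stop-cluster i-epenthesis): /g/ and /t/ form a stop–stop cluster, so [i] is inserted between them. /jotahatvagtekob/ → jotahatvagitekob.
Rule 2 (regressive voicing assimilation): /t/ precedes the voiced obstruent /v/, so it voices to [d] by assimilation. /jotahatvagitekob/ → jotahadvagitekob.
Rule 3 (final devoicing): /b/ is a voiced stop in word-final position, so it devoices to [p]. /jotahadvagitekob/ → jotahadvagitekop.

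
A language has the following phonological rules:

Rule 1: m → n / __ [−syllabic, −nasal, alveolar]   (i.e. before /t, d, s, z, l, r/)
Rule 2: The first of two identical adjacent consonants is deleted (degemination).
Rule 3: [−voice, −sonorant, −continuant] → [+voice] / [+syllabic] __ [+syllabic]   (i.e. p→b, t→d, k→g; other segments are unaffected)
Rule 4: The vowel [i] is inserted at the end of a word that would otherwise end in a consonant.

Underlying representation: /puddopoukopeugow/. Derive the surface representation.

pudobougobeugowi

Rule 1 (nasal place assimilation): no segment meets the environment; /puddopoukopeugow/ is unchanged.
Rule 2 (degemination): /dd/ is a geminate; the first /d/ deletes. /puddopoukopeugow/ → pudopoukopeugow.
Rule 3 (intervocalic voicing): /p/ is a voiceless stop between vowels /o/ and /o/, so it voices to [b]. /k/ is a voiceless stop between vowels /u/ and /o/, so it voices to [g]. /p/ is a voiceless stop between vowels /o/ and /e/, so it voices to [b]. /pudopoukopeugow/ → pudobougobeugow.
Rule 4 (final i-epenthesis): the form ends in the consonant /w/, so [i] is inserted word-finally. /pudobougobeugow/ → pudobougobeugowi.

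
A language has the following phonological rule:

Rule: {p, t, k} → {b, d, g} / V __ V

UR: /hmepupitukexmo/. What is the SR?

hmebubidugexmo

/p/ is a voiceless stop between vowels /e/ and /u/, so it voices to [b].
/p/ is a voiceless stop between vowels /u/ and /i/, so it voices to [b].
/t/ is a voiceless stop between vowels /i/ and /u/, so it voices to [d].
/k/ is a voiceless stop between vowels /u/ and /e/, so it voices to [g].
Surface form: [hmebubidugexmo].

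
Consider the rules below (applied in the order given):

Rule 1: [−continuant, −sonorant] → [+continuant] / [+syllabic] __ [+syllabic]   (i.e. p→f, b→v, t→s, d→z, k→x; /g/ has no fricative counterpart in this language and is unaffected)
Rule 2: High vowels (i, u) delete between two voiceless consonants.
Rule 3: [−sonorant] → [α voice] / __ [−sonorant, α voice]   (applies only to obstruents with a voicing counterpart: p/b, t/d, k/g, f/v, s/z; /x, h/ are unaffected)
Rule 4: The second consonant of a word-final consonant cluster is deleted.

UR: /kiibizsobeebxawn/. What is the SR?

Rule 1 (intervocalic spirantization): /b/ is a stop between vowels /i/ and /i/, so it spirantizes to the fricative [v]. /b/ is a stop between vowels /o/ and /e/, so it spirantizes to the fricative [v]. /kiibizsobeebxawn/ → kiivizsoveebxawn.
Rule 2 (high vowel syncope): no segment meets the environment; /kiivizsoveebxawn/ is unchanged.
Rule 3 (regressive voicing assimilation): /z/ precedes the voiceless obstruent /s/, so it devoices to [s] by assimilation. /b/ precedes the voiceless obstruent /x/, so it devoices to [p] by assimilation. /kiivizsoveebxawn/ → kiivissoveepxawn.
Rule 4 (final cluster simplification): /n/ is the second consonant of a word-final cluster /wn/, so it deletes. /kiivissoveepxawn/ → kiivissoveepxaw.

kiivissoveepxaw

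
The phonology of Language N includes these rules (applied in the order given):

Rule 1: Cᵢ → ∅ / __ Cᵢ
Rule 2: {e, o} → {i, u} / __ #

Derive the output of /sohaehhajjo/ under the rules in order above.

sohaehaju

Rule 1 (degemination): /hh/ is a geminate; the first /h/ deletes. /jj/ is a geminate; the first /j/ deletes. /sohaehhajjo/ → sohaehajo.
Rule 2 (final vowel raising): /o/ is a mid vowel in word-final position, so it raises to [u]. /sohaehajo/ → sohaehaju.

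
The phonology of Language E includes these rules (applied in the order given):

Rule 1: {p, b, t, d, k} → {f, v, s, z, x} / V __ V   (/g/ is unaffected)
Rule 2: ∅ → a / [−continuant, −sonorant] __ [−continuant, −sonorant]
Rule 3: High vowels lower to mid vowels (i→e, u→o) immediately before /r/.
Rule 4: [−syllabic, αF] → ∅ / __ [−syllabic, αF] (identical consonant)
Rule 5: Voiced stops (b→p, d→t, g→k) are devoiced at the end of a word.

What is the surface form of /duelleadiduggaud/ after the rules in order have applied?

dueleazizugagaut

Rule 1 (intervocalic spirantization): /d/ is a stop between vowels /a/ and /i/, so it spirantizes to the fricative [z]. /d/ is a stop between vowels /i/ and /u/, so it spirantizes to the fricative [z]. /duelleadiduggaud/ → duelleazizuggaud.
Rule 2 (stop-cluster a-epenthesis): /g/ and /g/ form a stop–stop cluster, so [a] is inserted between them. /duelleazizuggaud/ → duelleazizugagaud.
Rule 3 (pre-rhotic lowering): no segment meets the environment; /duelleazizugagaud/ is unchanged.
Rule 4 (degemination): /ll/ is a geminate; the first /l/ deletes. /duelleazizugagaud/ → dueleazizugagaud.
Rule 5 (final devoicing): /d/ is a voiced stop in word-final position, so it devoices to [t]. /dueleazizugagaud/ → dueleazizugagaut.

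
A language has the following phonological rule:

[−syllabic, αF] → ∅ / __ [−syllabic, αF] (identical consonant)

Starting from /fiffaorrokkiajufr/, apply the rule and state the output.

fifaorokiajufr

/ff/ is a geminate; the first /f/ deletes.
/rr/ is a geminate; the first /r/ deletes.
/kk/ is a geminate; the first /k/ deletes.
The other instances of /f/, /r/, /k/, /j/ do not occur in the required environment and remain unchanged.
Surface form: [fifaorokiajufr].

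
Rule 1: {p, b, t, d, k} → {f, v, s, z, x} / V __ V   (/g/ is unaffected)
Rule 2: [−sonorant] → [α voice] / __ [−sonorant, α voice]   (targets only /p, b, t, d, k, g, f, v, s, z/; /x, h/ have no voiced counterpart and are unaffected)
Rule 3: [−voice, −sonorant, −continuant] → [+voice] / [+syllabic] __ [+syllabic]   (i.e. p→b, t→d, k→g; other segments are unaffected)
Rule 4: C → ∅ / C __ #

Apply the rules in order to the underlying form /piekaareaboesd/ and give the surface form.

Rule 1 (intervocalic spirantization): /k/ is a stop between vowels /e/ and /a/, so it spirantizes to the fricative [x]. /b/ is a stop between vowels /a/ and /o/, so it spirantizes to the fricative [v]. /piekaareaboesd/ → piexaareavoesd.
Rule 2 (regressive voicing assimilation): /s/ precedes the voiced obstruent /d/, so it voices to [z] by assimilation. /piexaareavoesd/ → piexaareavoezd.
Rule 3 (intervocalic voicing): no segment meets the environment; /piexaareavoezd/ is unchanged.
Rule 4 (final cluster simplification): /d/ is the second consonant of a word-final cluster /zd/, so it deletes. /piexaareavoezd/ → piexaareavoez.

piexaareavoez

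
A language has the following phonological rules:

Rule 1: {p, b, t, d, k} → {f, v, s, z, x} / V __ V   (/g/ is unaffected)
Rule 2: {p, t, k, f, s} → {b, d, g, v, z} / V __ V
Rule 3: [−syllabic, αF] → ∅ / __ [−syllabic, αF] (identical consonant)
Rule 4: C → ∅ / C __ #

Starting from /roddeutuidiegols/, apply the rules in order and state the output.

Rule 1 (intervocalic spirantization): /t/ is a stop between vowels /u/ and /u/, so it spirantizes to the fricative [s]. /d/ is a stop between vowels /i/ and /i/, so it spirantizes to the fricative [z]. /roddeutuidiegols/ → roddeusuiziegols.
Rule 2 (intervocalic voicing): /s/ is a voiceless obstruent between vowels /u/ and /u/, so it voices to [z]. /roddeusuiziegols/ → roddeuzuiziegols.
Rule 3 (degemination): /dd/ is a geminate; the first /d/ deletes. /roddeuzuiziegols/ → rodeuzuiziegols.
Rule 4 (final cluster simplification): /s/ is the second consonant of a word-final cluster /ls/, so it deletes. /rodeuzuiziegols/ → rodeuzuiziegol.

rodeuzuiziegol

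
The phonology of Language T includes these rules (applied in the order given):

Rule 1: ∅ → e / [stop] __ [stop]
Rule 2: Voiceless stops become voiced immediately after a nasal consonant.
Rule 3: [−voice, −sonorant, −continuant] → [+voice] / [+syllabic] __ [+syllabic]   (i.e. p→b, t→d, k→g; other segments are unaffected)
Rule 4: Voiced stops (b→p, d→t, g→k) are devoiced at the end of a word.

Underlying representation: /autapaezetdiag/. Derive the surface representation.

audabaezedediak

Rule 1 (stop-cluster e-epenthesis): /t/ and /d/ form a stop–stop cluster, so [e] is inserted between them. /autapaezetdiag/ → autapaezetediag.
Rule 2 (post-nasal voicing): no segment meets the environment; /autapaezetediag/ is unchanged.
Rule 3 (intervocalic voicing): /t/ is a voiceless stop between vowels /u/ and /a/, so it voices to [d]. /p/ is a voiceless stop between vowels /a/ and /a/, so it voices to [b]. /t/ is a voiceless stop between vowels /e/ and /e/, so it voices to [d]. /autapaezetediag/ → audabaezedediag.
Rule 4 (final devoicing): /g/ is a voiced stop in word-final position, so it devoices to [k]. /audabaezedediag/ → audabaezedediak.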